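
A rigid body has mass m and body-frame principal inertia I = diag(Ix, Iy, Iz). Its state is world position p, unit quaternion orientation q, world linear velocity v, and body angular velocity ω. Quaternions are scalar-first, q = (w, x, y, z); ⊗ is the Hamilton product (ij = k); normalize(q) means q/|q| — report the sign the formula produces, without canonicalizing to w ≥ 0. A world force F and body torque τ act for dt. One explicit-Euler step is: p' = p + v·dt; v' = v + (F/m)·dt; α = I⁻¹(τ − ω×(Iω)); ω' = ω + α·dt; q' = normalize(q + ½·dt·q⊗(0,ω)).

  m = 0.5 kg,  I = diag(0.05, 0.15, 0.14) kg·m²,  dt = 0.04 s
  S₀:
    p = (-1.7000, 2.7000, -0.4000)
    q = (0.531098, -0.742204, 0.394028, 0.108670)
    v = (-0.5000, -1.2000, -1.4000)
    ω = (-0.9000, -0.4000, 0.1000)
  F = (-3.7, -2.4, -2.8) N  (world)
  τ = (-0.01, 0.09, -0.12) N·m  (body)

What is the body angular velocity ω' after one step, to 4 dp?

α = I⁻¹(τ − ω×Iω) = (-0.2080, 0.5460, -1.1143)
ω + α·dt = (-0.9083, -0.3782, 0.0554)

ω' = (-0.9083, -0.3782, 0.0554)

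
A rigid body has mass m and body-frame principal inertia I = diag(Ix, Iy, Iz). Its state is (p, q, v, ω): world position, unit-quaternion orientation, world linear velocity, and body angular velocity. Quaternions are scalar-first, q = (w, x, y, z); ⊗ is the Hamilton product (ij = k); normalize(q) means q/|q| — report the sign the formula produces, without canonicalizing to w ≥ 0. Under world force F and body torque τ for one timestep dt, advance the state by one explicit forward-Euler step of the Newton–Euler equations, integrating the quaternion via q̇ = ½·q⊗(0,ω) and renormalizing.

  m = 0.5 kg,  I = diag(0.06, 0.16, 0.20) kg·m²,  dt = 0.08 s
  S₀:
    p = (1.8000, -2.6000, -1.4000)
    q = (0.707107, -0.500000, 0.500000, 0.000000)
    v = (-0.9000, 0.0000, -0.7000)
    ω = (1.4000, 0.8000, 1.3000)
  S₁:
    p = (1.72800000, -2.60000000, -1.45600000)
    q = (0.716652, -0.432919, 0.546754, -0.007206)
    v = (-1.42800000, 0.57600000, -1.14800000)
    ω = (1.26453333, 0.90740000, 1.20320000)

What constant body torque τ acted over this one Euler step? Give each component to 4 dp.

ω₁ − ω₀ = (-0.13546667, 0.10740000, -0.09680000)
gyro term ω₀×Iω₀ = (0.0416, -0.2548, 0.1120)
I·α + gyro = (-0.0600, -0.0400, -0.1300)

τ = (-0.0600, -0.0400, -0.1300)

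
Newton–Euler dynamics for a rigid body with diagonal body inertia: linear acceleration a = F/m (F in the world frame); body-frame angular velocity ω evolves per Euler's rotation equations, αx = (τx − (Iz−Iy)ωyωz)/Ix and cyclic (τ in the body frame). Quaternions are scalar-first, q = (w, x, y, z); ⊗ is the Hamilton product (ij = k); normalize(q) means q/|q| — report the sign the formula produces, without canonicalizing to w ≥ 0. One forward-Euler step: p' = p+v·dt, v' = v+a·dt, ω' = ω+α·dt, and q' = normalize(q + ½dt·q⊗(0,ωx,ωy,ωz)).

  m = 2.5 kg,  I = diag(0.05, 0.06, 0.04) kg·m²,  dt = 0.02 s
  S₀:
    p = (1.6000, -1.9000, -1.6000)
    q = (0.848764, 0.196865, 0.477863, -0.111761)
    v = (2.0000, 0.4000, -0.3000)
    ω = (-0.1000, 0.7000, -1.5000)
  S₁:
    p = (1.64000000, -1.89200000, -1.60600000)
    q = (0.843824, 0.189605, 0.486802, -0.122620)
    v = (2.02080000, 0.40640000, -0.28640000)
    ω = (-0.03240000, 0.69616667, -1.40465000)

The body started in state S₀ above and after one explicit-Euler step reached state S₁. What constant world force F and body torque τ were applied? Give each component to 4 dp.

Δv = v₁−v₀ = (0.02080000, 0.00640000, 0.01360000)
m·(v₁−v₀)/dt = (2.6000, 0.8000, 1.7000)
Δω = ω₁−ω₀ = (0.06760000, -0.00383333, 0.09535000)
τ = I·(Δω/dt) + ω₀×(Iω₀) = (0.1900, -0.0100, 0.1900)

F = (2.6000, 0.8000, 1.7000)
τ = (0.1900, -0.0100, 0.1900)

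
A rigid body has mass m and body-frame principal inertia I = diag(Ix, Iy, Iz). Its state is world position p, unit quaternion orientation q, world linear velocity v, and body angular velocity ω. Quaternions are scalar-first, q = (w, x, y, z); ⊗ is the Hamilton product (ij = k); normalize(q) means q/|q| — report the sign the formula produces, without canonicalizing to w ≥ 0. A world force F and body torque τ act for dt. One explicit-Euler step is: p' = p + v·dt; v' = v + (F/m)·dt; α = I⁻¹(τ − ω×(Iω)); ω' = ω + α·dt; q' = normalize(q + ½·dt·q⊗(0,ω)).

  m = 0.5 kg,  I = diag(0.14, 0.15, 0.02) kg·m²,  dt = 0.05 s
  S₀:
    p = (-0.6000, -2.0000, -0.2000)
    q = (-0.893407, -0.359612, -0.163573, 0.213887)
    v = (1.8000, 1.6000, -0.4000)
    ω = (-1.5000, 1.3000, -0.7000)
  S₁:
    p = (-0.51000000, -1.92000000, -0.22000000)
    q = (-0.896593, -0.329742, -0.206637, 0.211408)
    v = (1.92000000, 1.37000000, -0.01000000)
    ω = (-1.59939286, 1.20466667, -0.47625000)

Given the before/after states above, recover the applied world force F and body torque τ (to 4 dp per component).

v₁ − v₀ = (0.12000000, -0.23000000, 0.39000000)
m·(v₁−v₀)/dt = (1.2000, -2.3000, 3.9000)
ω₁ − ω₀ = (-0.09939286, -0.09533333, 0.22375000)
τ = I·(Δω/dt) + ω₀×(Iω₀) = (-0.1600, -0.1600, 0.0700)

F = (1.2000, -2.3000, 3.9000)
τ = (-0.1600, -0.1600, 0.0700)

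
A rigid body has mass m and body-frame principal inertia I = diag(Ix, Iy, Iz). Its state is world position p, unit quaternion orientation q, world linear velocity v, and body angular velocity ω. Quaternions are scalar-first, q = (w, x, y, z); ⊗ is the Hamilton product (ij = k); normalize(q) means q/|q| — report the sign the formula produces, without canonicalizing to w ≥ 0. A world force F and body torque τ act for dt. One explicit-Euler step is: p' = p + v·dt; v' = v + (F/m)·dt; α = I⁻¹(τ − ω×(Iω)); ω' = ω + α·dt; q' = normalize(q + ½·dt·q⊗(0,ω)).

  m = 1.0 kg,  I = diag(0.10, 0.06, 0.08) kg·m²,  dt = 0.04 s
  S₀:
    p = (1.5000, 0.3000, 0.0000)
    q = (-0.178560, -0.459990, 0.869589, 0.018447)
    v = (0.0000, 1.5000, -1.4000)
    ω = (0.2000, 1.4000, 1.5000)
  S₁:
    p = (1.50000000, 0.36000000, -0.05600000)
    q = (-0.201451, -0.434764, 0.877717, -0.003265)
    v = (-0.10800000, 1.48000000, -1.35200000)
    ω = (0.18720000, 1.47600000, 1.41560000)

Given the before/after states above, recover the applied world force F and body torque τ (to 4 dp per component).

F = (-2.7000, -0.5000, 1.2000)
τ = (0.0100, 0.1200, -0.1800)

velocity change Δv = (-0.10800000, -0.02000000, 0.04800000)
applied force F = (-2.7000, -0.5000, 1.2000)
Δω = ω₁−ω₀ = (-0.01280000, 0.07600000, -0.08440000)
I·α + gyro = (0.0100, 0.1200, -0.1800)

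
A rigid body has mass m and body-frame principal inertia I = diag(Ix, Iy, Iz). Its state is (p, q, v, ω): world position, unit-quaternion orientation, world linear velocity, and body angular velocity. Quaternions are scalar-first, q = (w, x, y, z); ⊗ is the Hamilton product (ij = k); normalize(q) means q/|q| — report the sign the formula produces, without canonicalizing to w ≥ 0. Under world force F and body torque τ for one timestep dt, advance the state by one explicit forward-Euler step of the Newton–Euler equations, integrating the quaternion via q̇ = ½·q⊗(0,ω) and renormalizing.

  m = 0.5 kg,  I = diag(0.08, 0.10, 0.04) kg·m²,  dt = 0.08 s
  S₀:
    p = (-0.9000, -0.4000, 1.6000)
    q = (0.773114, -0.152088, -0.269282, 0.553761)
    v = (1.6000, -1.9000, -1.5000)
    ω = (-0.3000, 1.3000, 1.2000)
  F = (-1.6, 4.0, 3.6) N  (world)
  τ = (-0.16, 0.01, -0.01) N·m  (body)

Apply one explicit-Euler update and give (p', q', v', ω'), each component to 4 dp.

(τ − ω×Iω)/I = (-0.8300, 0.2440, -0.0550)
ω' = ω + α·dt = (-0.3664, 1.3195, 1.1956)
2q̇ = q⊗(0,ω) = (-0.3600730, -1.2749619, 1.0214255, 0.6492378)
q' = normalize(q + ½dt·q⊗(0,ω)) = (0.7568, -0.2026, -0.2278, 0.5782)
p' = p + v·dt = (-0.7720, -0.5520, 1.4800)
v' = v + a·dt = (1.3440, -1.2600, -0.9240)

p' = (-0.7720, -0.5520, 1.4800)
q' = (0.7568, -0.2026, -0.2278, 0.5782)
v' = (1.3440, -1.2600, -0.9240)
ω' = (-0.3664, 1.3195, 1.1956)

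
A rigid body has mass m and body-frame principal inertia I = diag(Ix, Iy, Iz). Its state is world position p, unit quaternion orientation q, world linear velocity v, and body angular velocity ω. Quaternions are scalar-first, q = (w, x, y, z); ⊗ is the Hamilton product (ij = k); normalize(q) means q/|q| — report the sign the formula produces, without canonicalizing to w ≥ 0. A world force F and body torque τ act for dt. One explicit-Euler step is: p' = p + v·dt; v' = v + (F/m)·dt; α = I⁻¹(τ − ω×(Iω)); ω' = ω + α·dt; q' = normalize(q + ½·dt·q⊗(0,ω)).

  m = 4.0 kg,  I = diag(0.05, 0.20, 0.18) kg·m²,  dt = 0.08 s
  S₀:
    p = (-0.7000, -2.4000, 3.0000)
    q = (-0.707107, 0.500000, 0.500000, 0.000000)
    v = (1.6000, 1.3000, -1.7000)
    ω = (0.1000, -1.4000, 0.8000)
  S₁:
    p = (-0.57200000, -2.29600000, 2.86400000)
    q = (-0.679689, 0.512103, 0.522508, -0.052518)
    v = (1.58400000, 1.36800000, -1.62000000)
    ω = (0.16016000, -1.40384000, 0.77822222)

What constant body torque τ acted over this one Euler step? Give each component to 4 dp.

τ = (0.0600, -0.0200, -0.0700)

Δω = ω₁−ω₀ = (0.06016000, -0.00384000, -0.02177778)
precession coupling = (0.0224, -0.0104, -0.0210)
I·α + gyro = (0.0600, -0.0200, -0.0700)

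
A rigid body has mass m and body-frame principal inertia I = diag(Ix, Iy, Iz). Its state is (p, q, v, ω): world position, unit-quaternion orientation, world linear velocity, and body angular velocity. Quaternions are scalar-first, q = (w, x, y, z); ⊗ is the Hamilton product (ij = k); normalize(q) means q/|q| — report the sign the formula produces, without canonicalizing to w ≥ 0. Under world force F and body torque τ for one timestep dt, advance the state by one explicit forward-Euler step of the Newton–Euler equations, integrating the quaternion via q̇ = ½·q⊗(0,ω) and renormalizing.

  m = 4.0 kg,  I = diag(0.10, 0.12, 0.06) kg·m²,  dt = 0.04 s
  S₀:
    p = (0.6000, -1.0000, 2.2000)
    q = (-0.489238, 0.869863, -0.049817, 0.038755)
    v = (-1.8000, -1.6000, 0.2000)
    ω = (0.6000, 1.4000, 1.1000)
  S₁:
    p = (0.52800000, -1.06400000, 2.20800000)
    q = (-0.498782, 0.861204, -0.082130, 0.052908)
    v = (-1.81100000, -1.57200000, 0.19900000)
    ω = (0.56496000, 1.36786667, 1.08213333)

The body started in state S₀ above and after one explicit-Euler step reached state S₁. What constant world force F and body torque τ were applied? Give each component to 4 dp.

F = (-1.1000, 2.8000, -0.1000)
τ = (-0.1800, -0.0700, -0.0100)

ω₁ − ω₀ = (-0.03504000, -0.03213333, -0.01786667)
gyro term ω₀×Iω₀ = (-0.0924, 0.0264, 0.0168)
I·α + gyro = (-0.1800, -0.0700, -0.0100)
v₁ − v₀ = (-0.01100000, 0.02800000, -0.00100000)
m·(v₁−v₀)/dt = (-1.1000, 2.8000, -0.1000)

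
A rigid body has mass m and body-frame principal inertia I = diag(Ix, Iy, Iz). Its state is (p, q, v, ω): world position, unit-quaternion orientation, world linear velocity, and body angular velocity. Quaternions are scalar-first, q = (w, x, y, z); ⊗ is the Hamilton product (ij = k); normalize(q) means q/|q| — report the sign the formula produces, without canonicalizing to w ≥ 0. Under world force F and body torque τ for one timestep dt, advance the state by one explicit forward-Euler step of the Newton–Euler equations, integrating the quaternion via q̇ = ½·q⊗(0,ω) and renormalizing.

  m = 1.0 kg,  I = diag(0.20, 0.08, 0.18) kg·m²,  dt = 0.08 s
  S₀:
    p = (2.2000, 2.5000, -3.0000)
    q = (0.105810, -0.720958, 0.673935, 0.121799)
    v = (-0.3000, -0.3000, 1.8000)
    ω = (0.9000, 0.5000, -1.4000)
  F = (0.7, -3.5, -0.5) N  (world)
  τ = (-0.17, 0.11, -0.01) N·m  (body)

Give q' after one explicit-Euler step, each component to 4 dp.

2q̇ = q⊗(0,ω) = (0.4824133, -0.9091795, -0.8468171, -1.1151545)
q + ½dt·q⊗(0,ω), renormalized = (0.1248, -0.7555, 0.6385, 0.0770)

q' = (0.1248, -0.7555, 0.6385, 0.0770)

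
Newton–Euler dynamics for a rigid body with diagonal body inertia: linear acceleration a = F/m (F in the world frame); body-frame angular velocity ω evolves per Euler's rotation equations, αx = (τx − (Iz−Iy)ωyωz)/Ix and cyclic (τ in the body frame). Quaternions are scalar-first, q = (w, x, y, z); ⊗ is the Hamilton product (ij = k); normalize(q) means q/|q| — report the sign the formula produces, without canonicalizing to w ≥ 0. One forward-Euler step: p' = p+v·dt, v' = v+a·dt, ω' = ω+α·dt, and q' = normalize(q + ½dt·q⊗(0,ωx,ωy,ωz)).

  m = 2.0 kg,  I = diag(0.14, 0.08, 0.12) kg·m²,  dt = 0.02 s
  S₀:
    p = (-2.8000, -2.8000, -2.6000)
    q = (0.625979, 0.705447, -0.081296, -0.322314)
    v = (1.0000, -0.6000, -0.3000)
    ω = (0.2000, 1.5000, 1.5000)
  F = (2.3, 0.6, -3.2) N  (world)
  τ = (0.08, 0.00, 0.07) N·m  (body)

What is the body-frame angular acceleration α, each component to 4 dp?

α = (-0.0714, -0.0750, 0.7333)

precession coupling ω×(Iω) = (0.0900, 0.0060, -0.0180)
α = I⁻¹(τ − ω×Iω) = (-0.0714, -0.0750, 0.7333)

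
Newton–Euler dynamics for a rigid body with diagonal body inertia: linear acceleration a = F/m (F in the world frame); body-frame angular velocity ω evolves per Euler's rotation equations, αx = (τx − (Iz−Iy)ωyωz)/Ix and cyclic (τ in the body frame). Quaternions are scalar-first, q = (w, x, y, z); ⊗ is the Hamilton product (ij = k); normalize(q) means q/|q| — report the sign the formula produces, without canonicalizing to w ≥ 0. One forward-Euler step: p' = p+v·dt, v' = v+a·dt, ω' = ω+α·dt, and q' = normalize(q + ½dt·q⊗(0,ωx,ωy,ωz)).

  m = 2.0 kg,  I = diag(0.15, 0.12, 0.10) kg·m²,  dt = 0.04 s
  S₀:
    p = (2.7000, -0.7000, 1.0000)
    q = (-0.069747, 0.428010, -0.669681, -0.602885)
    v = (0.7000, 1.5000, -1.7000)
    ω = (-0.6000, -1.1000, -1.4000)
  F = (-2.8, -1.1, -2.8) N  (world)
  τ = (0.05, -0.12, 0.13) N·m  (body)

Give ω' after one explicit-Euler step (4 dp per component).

(τ − ω×Iω)/I = (0.5387, -1.3500, 1.4980)
ω' = ω + α·dt = (-0.5785, -1.1540, -1.3401)

ω' = (-0.5785, -1.1540, -1.3401)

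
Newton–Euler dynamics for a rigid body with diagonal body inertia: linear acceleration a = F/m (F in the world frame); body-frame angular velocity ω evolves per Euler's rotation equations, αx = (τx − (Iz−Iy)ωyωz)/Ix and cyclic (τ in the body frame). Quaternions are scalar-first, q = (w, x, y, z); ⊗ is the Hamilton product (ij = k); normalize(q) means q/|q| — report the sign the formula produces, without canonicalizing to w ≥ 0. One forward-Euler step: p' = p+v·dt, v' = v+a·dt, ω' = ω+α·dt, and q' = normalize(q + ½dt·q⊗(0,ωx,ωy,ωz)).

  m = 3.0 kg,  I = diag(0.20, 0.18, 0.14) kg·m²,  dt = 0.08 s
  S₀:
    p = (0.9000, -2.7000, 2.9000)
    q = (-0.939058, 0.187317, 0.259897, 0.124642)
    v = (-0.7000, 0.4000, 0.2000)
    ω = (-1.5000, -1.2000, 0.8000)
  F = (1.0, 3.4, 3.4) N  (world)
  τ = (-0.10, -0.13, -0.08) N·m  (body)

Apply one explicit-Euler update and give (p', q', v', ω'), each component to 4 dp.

angular accel α = (-0.6920, -0.3222, -0.3143)
new body rate ω' = (-1.5554, -1.2258, 0.7749)
2q̇ = q⊗(0,ω) = (0.4931383, 1.7660750, 0.7900530, -0.5861813)
q + ½dt·q⊗(0,ω), renormalized = (-0.9162, 0.2571, 0.2905, 0.1008)
a = (0.3333, 1.1333, 1.1333)
p' = p + v·dt = (0.8440, -2.6680, 2.9160)
v' = v + a·dt = (-0.6733, 0.4907, 0.2907)

p' = (0.8440, -2.6680, 2.9160)
q' = (-0.9162, 0.2571, 0.2905, 0.1008)
v' = (-0.6733, 0.4907, 0.2907)
ω' = (-1.5554, -1.2258, 0.7749)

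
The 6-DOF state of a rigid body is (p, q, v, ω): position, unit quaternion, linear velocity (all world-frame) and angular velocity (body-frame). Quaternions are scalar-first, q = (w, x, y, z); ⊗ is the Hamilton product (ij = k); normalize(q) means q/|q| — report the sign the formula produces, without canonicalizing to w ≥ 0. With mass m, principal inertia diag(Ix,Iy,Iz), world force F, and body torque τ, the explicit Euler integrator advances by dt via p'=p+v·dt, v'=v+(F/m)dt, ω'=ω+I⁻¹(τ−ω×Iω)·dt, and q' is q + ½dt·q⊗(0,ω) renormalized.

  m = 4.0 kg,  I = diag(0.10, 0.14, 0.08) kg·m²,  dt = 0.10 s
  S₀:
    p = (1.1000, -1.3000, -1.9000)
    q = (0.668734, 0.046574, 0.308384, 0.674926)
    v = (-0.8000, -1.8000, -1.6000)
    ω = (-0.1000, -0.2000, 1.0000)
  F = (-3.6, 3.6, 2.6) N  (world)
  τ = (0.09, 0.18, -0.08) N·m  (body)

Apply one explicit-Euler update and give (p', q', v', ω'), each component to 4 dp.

precession coupling ω×(Iω) = (0.0120, -0.0020, 0.0008)
(τ − ω×Iω)/I = (0.7800, 1.3000, -1.0100)
new body rate ω' = (-0.0220, -0.0700, 0.8990)
q⊗(0,ω) = (-0.6085918, 0.3764958, -0.2478134, 0.6902576)
q + ½dt·q⊗(0,ω), renormalized = (0.6375, 0.0653, 0.2956, 0.7085)
new position p' = (1.0200, -1.4800, -2.0600)
v + (F/m)dt = (-0.8900, -1.7100, -1.5350)

p' = (1.0200, -1.4800, -2.0600)
q' = (0.6375, 0.0653, 0.2956, 0.7085)
v' = (-0.8900, -1.7100, -1.5350)
ω' = (-0.0220, -0.0700, 0.8990)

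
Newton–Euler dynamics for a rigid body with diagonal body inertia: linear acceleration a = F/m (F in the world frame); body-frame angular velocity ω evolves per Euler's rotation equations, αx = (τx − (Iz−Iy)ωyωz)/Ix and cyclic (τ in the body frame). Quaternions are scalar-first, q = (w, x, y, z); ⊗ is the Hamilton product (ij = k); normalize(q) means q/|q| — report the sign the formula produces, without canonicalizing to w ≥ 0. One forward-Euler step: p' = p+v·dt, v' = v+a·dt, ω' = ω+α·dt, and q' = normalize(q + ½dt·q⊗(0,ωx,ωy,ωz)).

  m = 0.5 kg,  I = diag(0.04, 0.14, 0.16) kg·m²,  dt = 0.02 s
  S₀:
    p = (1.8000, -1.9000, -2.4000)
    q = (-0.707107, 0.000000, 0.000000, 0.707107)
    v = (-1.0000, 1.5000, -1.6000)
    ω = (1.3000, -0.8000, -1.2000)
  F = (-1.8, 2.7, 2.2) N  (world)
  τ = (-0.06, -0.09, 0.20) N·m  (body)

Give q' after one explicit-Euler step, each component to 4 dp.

q' = (-0.6985, -0.0035, 0.0148, 0.7155)

Hamilton product q⊗(0,ω) = (0.8485284, -0.3535535, 1.4849247, 0.8485284)
q' = normalize(q + ½dt·q⊗(0,ω)) = (-0.6985, -0.0035, 0.0148, 0.7155)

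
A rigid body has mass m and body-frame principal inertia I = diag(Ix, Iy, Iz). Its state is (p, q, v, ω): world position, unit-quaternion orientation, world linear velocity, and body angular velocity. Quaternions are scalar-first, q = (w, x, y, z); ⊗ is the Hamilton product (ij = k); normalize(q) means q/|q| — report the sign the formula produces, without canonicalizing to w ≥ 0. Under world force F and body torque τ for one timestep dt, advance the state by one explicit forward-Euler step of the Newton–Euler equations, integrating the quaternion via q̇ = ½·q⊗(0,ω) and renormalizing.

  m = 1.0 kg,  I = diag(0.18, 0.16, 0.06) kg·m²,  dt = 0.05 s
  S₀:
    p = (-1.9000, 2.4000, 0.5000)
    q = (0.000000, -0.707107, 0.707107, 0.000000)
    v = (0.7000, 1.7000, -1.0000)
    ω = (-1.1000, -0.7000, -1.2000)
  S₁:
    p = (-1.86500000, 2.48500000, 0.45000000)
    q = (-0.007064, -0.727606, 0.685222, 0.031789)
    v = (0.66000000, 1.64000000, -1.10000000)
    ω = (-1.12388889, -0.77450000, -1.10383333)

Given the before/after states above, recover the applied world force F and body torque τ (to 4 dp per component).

velocity change Δv = (-0.04000000, -0.06000000, -0.10000000)
m·(v₁−v₀)/dt = (-0.8000, -1.2000, -2.0000)
ω₁ − ω₀ = (-0.02388889, -0.07450000, 0.09616667)
gyro term ω₀×Iω₀ = (-0.0840, 0.1584, -0.0154)
applied torque τ = (-0.1700, -0.0800, 0.1000)

F = (-0.8000, -1.2000, -2.0000)
τ = (-0.1700, -0.0800, 0.1000)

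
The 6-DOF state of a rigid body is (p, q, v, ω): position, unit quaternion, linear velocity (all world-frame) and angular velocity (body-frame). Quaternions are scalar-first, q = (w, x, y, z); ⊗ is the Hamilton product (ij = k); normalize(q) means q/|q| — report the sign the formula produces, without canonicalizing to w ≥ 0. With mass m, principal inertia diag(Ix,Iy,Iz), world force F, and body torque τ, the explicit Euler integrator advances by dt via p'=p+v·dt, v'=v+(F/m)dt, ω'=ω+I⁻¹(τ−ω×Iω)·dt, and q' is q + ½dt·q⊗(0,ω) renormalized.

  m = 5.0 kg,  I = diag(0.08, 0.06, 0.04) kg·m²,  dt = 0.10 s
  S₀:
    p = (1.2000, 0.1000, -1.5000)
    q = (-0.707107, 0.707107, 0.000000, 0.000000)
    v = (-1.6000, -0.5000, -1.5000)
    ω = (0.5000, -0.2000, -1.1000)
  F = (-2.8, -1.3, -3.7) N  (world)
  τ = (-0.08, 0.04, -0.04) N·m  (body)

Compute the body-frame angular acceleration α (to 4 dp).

precession coupling ω×(Iω) = (-0.0044, -0.0220, 0.0020)
α = I⁻¹(τ − ω×Iω) = (-0.9450, 1.0333, -1.0500)

α = (-0.9450, 1.0333, -1.0500)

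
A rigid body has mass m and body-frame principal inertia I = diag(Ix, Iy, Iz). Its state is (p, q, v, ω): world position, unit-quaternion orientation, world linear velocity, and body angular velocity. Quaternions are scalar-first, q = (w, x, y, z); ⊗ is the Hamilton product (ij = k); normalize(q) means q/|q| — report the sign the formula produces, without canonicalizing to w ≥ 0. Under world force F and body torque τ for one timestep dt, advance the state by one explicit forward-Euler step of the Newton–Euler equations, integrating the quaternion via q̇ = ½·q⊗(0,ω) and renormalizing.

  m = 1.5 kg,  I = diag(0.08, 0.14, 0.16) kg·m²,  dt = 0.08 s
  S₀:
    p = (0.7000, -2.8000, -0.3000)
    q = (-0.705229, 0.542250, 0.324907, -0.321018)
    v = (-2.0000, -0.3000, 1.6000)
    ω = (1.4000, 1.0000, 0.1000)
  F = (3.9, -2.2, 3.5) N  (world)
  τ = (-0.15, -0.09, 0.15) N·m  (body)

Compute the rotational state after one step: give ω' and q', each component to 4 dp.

angular accel α = (-1.9000, -0.5629, 0.4125)
new body rate ω' = (1.2480, 0.9550, 0.1330)
2q̇ = q⊗(0,ω) = (-1.0519552, -0.6338119, -1.2088792, 0.0168573)
updated quaternion q' = (-0.7455, 0.5157, 0.2759, -0.3196)

ω' = (1.2480, 0.9550, 0.1330)
q' = (-0.7455, 0.5157, 0.2759, -0.3196)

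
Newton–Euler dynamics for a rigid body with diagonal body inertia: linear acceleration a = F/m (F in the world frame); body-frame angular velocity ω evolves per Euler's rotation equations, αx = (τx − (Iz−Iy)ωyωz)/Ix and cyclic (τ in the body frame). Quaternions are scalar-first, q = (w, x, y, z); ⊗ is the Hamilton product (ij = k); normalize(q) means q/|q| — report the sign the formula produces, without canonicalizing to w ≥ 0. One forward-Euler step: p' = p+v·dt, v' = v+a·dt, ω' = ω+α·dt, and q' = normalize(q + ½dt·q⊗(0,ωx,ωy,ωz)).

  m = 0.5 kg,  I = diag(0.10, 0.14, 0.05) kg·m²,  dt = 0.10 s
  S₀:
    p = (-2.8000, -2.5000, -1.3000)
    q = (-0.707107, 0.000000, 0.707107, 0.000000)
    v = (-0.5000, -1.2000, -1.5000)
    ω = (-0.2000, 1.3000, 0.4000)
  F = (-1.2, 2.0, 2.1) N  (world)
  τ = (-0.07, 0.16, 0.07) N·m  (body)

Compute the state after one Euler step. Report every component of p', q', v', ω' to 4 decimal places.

ω×(Iω) gyroscopic = (-0.0468, -0.0040, -0.0104)
α = I⁻¹(τ − ω×Iω) = (-0.2320, 1.1714, 1.6080)
ω + α·dt = (-0.2232, 1.4171, 0.5608)
q⊗(0,ω) = (-0.9192391, 0.4242642, -0.9192391, -0.1414214)
updated quaternion q' = (-0.7513, 0.0212, 0.6596, -0.0071)
p + v·dt = (-2.8500, -2.6200, -1.4500)
v' = v + a·dt = (-0.7400, -0.8000, -1.0800)

p' = (-2.8500, -2.6200, -1.4500)
q' = (-0.7513, 0.0212, 0.6596, -0.0071)
v' = (-0.7400, -0.8000, -1.0800)
ω' = (-0.2232, 1.4171, 0.5608)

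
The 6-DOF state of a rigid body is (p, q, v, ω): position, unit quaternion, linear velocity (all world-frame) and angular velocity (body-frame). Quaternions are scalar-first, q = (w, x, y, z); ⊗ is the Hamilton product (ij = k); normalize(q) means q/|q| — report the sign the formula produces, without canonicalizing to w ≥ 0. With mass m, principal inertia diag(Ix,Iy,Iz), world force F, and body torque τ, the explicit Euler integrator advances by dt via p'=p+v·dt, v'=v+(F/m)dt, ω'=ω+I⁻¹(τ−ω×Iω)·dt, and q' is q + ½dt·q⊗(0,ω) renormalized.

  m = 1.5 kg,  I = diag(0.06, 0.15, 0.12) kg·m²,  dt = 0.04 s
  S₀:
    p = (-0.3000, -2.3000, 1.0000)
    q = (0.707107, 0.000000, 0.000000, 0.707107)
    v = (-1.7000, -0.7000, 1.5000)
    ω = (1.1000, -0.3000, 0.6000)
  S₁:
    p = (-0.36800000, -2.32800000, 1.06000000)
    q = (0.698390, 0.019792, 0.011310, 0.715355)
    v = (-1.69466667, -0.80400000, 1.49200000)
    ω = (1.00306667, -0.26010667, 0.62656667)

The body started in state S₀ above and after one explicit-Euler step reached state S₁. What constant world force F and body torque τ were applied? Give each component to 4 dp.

F = (0.2000, -3.9000, -0.3000)
τ = (-0.1400, 0.1100, 0.0500)

v₁ − v₀ = (0.00533333, -0.10400000, -0.00800000)
m·(v₁−v₀)/dt = (0.2000, -3.9000, -0.3000)
ω₁ − ω₀ = (-0.09693333, 0.03989333, 0.02656667)
gyro term ω₀×Iω₀ = (0.0054, -0.0396, -0.0297)
I·α + gyro = (-0.1400, 0.1100, 0.0500)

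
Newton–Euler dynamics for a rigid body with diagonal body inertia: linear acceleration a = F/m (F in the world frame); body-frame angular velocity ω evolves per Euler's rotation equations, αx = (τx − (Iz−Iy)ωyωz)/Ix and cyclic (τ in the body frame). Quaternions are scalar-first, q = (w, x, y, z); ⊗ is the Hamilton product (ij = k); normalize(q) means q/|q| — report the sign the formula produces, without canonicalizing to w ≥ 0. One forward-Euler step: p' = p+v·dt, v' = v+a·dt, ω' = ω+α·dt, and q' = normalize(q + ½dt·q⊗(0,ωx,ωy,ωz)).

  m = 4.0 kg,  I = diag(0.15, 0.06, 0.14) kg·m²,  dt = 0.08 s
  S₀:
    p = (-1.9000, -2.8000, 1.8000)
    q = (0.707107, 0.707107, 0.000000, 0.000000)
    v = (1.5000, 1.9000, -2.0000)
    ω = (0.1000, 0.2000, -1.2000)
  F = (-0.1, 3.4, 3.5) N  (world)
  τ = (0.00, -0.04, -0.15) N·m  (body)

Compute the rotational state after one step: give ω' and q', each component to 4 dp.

ω' = (0.1102, 0.1483, -1.2847)
q' = (0.7034, 0.7091, 0.0396, -0.0283)

(τ − ω×Iω)/I = (0.1280, -0.6467, -1.0586)
ω' = ω + α·dt = (0.1102, 0.1483, -1.2847)
2q̇ = q⊗(0,ω) = (-0.0707107, 0.0707107, 0.9899498, -0.7071070)
q + ½dt·q⊗(0,ω), renormalized = (0.7034, 0.7091, 0.0396, -0.0283)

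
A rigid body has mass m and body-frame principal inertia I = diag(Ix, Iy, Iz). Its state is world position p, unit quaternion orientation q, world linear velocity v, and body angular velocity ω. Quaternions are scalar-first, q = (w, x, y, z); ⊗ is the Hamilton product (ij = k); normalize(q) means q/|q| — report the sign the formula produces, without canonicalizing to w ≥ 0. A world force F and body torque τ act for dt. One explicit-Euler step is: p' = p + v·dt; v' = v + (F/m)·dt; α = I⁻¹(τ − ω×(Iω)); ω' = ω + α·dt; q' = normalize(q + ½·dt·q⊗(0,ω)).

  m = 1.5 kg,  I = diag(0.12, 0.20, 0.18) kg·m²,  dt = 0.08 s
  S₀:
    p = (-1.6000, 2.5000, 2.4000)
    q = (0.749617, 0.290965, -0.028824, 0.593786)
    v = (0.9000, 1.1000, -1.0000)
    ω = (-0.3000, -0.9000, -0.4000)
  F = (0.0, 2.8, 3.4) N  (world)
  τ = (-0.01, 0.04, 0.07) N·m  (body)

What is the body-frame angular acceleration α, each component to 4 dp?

α = (-0.0233, 0.2360, 0.2689)

gyro term ω×Iω = (-0.0072, -0.0072, 0.0216)
α = I⁻¹(τ − ω×Iω) = (-0.0233, 0.2360, 0.2689)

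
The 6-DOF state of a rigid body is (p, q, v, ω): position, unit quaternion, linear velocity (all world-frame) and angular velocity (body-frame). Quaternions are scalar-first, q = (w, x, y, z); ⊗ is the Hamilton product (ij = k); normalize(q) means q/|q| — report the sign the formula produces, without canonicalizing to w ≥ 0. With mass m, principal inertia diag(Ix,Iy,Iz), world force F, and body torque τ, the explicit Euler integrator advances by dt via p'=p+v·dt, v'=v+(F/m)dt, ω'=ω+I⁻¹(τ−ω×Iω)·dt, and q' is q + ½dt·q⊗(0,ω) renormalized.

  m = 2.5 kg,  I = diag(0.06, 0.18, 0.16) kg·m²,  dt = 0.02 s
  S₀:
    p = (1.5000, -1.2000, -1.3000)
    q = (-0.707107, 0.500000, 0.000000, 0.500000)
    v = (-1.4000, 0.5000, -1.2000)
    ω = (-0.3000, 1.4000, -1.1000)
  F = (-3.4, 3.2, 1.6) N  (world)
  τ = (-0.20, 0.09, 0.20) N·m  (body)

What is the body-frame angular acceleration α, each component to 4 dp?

α = (-3.8467, 0.6833, 1.5650)

gyro term ω×Iω = (0.0308, -0.0330, -0.0504)
(τ − ω×Iω)/I = (-3.8467, 0.6833, 1.5650)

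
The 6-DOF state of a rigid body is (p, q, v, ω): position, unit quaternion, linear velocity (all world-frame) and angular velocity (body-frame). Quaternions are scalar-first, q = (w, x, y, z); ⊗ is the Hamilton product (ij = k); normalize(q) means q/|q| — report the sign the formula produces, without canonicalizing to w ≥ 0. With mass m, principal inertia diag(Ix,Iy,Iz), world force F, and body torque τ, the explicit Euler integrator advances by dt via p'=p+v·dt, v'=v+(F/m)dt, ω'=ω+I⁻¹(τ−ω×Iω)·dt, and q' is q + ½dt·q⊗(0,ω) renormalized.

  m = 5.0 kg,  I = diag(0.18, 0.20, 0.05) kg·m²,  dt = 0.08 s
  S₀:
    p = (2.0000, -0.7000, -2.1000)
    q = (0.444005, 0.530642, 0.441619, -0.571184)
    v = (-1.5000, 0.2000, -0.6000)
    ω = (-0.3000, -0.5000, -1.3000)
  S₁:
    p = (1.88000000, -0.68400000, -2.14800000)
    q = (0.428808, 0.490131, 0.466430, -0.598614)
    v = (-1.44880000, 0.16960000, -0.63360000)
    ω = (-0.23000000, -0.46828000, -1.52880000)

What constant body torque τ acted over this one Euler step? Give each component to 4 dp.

τ = (0.0600, 0.1300, -0.1400)

rate change Δω = (0.07000000, 0.03172000, -0.22880000)
precession coupling = (-0.0975, 0.0507, 0.0030)
I·α + gyro = (0.0600, 0.1300, -0.1400)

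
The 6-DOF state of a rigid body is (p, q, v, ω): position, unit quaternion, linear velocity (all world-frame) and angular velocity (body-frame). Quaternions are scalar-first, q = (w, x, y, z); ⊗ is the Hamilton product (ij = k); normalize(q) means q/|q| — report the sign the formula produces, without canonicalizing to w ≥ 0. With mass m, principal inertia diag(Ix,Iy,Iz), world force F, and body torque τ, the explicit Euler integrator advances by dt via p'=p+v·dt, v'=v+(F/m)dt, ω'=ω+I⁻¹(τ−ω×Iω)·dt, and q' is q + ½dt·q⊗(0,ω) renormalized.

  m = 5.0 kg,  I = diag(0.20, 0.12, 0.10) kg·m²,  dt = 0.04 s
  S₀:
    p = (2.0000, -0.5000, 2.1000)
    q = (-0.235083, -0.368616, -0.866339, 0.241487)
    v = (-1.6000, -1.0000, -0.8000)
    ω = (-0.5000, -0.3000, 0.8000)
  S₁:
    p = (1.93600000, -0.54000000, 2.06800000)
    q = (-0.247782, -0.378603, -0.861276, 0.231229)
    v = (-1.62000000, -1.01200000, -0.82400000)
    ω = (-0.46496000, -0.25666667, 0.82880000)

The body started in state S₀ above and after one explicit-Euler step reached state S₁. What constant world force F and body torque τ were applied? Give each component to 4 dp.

F = (-2.5000, -1.5000, -3.0000)
τ = (0.1800, 0.0900, 0.0600)

velocity change Δv = (-0.02000000, -0.01200000, -0.02400000)
F = m·Δv/dt = (-2.5000, -1.5000, -3.0000)
rate change Δω = (0.03504000, 0.04333333, 0.02880000)
applied torque τ = (0.1800, 0.0900, 0.0600)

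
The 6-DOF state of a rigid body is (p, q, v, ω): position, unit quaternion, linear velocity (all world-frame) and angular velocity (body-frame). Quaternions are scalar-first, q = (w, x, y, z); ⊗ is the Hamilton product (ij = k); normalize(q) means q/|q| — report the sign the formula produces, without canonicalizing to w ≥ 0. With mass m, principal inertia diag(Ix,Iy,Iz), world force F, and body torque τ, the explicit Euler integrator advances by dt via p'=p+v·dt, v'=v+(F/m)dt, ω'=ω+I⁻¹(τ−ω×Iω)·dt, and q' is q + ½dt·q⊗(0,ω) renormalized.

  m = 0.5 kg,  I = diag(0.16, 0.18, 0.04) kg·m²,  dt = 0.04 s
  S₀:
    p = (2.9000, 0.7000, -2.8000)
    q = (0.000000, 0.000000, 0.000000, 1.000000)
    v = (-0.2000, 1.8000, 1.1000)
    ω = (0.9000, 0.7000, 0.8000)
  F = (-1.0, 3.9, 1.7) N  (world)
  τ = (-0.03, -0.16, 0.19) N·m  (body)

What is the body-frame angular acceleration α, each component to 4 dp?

α = (0.3025, -1.3689, 4.4350)

gyro term ω×Iω = (-0.0784, 0.0864, 0.0126)
α = I⁻¹(τ − ω×Iω) = (0.3025, -1.3689, 4.4350)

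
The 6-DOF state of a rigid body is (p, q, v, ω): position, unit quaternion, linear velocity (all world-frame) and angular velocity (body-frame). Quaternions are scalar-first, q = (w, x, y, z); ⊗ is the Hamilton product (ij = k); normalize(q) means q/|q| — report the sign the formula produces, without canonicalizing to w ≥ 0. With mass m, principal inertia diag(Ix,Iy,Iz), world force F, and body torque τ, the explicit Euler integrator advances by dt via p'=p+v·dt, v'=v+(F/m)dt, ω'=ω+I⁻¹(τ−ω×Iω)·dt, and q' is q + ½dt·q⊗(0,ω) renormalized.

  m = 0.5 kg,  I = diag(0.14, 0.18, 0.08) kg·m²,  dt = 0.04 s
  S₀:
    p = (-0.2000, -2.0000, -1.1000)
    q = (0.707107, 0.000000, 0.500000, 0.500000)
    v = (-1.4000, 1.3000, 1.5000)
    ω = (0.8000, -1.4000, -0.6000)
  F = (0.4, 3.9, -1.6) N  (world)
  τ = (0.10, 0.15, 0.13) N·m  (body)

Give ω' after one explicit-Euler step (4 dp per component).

precession coupling ω×(Iω) = (-0.0840, -0.0288, -0.0448)
(τ − ω×Iω)/I = (1.3143, 0.9933, 2.1850)
new body rate ω' = (0.8526, -1.3603, -0.5126)

ω' = (0.8526, -1.3603, -0.5126)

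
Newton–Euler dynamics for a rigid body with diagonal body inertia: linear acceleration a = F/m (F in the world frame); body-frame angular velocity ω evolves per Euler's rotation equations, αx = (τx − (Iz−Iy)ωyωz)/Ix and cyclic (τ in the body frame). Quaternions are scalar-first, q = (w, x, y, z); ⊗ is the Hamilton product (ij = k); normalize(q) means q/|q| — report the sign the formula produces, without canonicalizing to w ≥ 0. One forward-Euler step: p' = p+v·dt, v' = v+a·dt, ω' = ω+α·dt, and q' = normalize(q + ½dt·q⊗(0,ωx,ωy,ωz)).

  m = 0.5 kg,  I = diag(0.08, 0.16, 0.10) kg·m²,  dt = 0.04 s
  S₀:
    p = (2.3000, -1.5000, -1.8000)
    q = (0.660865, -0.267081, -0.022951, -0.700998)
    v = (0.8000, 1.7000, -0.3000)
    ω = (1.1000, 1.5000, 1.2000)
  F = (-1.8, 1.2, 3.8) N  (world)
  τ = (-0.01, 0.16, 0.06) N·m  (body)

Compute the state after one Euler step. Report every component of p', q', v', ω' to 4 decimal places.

linear accel F/m = (-3.6000, 2.4000, 7.6000)
new position p' = (2.3320, -1.4320, -1.8120)
v + (F/m)dt = (0.6560, 1.7960, 0.0040)
angular accel α = (1.2250, 1.1650, -0.7200)
new body rate ω' = (1.1490, 1.5466, 1.1712)
Hamilton product q⊗(0,ω) = (1.1694132, 1.7509073, 0.5406969, 0.4176626)
updated quaternion q' = (0.6836, -0.2318, -0.0121, -0.6920)

p' = (2.3320, -1.4320, -1.8120)
q' = (0.6836, -0.2318, -0.0121, -0.6920)
v' = (0.6560, 1.7960, 0.0040)
ω' = (1.1490, 1.5466, 1.1712)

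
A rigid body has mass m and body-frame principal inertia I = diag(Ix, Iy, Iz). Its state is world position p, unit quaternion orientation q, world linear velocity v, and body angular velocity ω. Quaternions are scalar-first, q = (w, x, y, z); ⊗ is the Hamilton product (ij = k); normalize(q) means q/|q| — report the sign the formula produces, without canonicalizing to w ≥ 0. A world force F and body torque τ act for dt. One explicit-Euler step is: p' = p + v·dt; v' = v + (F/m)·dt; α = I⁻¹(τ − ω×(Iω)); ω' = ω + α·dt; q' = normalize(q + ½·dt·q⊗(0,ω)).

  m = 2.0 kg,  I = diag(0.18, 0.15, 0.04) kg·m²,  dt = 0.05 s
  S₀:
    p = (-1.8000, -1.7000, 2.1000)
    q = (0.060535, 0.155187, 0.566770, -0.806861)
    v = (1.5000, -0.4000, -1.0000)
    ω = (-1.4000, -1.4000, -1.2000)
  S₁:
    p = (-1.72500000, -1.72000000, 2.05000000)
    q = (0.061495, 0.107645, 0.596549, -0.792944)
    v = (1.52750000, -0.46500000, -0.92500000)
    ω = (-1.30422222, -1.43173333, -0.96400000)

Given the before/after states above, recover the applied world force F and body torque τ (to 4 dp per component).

F = (1.1000, -2.6000, 3.0000)
τ = (0.1600, 0.1400, 0.1300)

Δω = ω₁−ω₀ = (0.09577778, -0.03173333, 0.23600000)
ω₀×(Iω₀) = (-0.1848, 0.2352, -0.0588)
I·α + gyro = (0.1600, 0.1400, 0.1300)
Δv = v₁−v₀ = (0.02750000, -0.06500000, 0.07500000)
applied force F = (1.1000, -2.6000, 3.0000)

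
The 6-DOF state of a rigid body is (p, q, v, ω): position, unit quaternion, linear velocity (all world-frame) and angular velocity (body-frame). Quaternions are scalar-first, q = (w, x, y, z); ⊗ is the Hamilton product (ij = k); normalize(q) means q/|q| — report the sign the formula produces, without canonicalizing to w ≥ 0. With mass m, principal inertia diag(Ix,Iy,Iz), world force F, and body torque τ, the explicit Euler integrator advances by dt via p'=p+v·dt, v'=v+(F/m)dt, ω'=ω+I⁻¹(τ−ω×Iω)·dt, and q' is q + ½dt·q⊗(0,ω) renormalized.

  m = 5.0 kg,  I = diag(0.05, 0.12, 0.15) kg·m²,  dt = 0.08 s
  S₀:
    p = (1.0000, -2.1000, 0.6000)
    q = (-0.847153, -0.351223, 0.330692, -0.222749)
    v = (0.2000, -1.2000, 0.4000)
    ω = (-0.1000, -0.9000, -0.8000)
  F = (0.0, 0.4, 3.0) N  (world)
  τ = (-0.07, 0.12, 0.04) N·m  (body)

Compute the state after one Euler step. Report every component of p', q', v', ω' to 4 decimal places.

p' = (1.0160, -2.1960, 0.6320)
q' = (-0.8428, -0.3660, 0.3504, -0.1815)
v' = (0.2000, -1.1936, 0.4480)
ω' = (-0.2466, -0.8147, -0.7820)

ω×(Iω) gyroscopic = (0.0216, -0.0080, 0.0063)
(τ − ω×Iω)/I = (-1.8320, 1.0667, 0.2247)
new body rate ω' = (-0.2466, -0.8147, -0.7820)
2q̇ = q⊗(0,ω) = (0.0843013, -0.3803124, 0.5037342, 1.0268923)
updated quaternion q' = (-0.8428, -0.3660, 0.3504, -0.1815)
new position p' = (1.0160, -2.1960, 0.6320)
v' = v + a·dt = (0.2000, -1.1936, 0.4480)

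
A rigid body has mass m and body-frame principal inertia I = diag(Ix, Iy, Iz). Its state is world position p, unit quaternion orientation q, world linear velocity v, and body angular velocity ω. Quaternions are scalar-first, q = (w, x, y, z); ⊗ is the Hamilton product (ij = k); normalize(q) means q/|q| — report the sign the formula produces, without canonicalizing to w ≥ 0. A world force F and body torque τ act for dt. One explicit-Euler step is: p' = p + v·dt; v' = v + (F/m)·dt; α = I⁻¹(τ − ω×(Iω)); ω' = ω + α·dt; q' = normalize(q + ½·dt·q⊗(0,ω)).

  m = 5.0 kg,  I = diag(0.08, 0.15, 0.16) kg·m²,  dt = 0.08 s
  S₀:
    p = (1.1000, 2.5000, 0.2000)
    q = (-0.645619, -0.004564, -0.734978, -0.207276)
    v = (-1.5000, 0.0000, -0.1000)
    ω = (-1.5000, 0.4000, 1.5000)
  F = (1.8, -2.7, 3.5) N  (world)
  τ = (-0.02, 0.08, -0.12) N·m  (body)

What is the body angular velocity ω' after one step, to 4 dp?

ω' = (-1.5260, 0.3467, 1.4610)

α = I⁻¹(τ − ω×Iω) = (-0.3250, -0.6667, -0.4875)
new body rate ω' = (-1.5260, 0.3467, 1.4610)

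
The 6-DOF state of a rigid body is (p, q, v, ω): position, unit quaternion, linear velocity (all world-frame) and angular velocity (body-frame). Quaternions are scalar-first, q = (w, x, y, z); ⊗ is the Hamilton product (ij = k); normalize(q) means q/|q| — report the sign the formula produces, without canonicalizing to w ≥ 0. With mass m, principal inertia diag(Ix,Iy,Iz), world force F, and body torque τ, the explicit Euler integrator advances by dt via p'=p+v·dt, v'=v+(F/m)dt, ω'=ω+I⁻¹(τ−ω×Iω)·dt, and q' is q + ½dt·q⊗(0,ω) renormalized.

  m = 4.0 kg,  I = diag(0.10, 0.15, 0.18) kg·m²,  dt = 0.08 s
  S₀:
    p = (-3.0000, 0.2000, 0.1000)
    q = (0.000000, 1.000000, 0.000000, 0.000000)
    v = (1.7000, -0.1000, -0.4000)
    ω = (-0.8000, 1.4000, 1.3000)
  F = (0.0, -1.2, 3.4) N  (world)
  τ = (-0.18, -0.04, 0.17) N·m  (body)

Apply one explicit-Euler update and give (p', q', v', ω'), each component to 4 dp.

a = F/m = (0.0000, -0.3000, 0.8500)
p + v·dt = (-2.8640, 0.1920, 0.0680)
v' = v + a·dt = (1.7000, -0.1240, -0.3320)
angular accel α = (-2.3460, -0.8213, 1.2556)
ω + α·dt = (-0.9877, 1.3343, 1.4004)
q⊗(0,ω) = (0.8000000, 0.0000000, -1.3000000, 1.4000000)
updated quaternion q' = (0.0319, 0.9966, -0.0518, 0.0558)

p' = (-2.8640, 0.1920, 0.0680)
q' = (0.0319, 0.9966, -0.0518, 0.0558)
v' = (1.7000, -0.1240, -0.3320)
ω' = (-0.9877, 1.3343, 1.4004)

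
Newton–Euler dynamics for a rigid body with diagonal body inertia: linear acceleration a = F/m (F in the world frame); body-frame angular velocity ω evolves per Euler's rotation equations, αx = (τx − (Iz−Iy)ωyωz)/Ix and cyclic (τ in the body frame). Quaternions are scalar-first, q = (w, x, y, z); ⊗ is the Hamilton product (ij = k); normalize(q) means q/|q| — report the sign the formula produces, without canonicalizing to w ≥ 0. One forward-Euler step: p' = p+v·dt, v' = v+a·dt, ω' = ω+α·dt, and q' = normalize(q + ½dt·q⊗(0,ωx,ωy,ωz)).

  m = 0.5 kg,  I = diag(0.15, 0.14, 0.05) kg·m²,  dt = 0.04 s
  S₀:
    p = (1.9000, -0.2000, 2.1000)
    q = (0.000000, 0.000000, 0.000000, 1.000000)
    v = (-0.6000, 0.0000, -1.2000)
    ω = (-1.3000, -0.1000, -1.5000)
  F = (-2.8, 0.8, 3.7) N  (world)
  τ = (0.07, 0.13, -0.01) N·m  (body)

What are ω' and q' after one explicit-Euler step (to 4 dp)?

ω' = (-1.2777, -0.1186, -1.5070)
q' = (0.0300, 0.0020, -0.0260, 0.9992)

angular accel α = (0.5567, -0.4643, -0.1740)
ω' = ω + α·dt = (-1.2777, -0.1186, -1.5070)
Hamilton product q⊗(0,ω) = (1.5000000, 0.1000000, -1.3000000, 0.0000000)
q + ½dt·q⊗(0,ω), renormalized = (0.0300, 0.0020, -0.0260, 0.9992)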